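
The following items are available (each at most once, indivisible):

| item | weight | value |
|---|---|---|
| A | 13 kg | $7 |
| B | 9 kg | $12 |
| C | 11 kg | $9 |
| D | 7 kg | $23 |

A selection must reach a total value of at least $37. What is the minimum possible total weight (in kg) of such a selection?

27

Subsets with value ≥ 37, sorted by total weight:
- B+C+D: weight 27, value 44
- A+B+D: weight 29, value 42
- A+C+D: weight 31, value 39
- A+B+C+D: weight 40, value 51
Minimum weight: 27 kg.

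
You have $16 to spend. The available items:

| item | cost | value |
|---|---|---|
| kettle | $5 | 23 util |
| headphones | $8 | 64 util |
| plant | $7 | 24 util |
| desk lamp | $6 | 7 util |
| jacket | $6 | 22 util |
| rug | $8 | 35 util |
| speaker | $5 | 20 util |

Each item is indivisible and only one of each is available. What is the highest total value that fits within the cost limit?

Check high-value combinations within $16:
- headphones+rug: cost 8+8=16, value 64+35=99
- headphones+plant: cost 8+7=15, value 64+24=88
- kettle+headphones: cost 5+8=13, value 23+64=87
- headphones+jacket: cost 8+6=14, value 64+22=86
- headphones+speaker: cost 8+5=13, value 64+20=84
Best: 99 util.

99 util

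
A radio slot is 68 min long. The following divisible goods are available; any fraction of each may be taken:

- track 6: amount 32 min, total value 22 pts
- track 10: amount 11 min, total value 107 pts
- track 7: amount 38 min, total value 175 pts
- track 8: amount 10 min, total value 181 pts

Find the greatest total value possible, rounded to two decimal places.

469.19

Take in order of value per unit:
- track 8 (181/10 per unit): all 10 → value 181, running total 181.00
- track 10 (107/11 per unit): all 11 → value 107, running total 288.00
- track 7 (175/38 per unit): all 38 → value 175, running total 463.00
- track 6 (22/32 per unit): 9 of 32 → value 9×22/32 = 6.1875, running total 469.19
Total 469.19.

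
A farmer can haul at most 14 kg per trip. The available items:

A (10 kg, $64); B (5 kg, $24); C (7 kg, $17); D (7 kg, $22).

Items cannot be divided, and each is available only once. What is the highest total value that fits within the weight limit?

Check high-value combinations within 14 kg:
- A: weight 10, value 64
- B+D: weight 5+7=12, value 24+22=46
- B+C: weight 5+7=12, value 24+17=41
- C+D: weight 7+7=14, value 17+22=39
- B: weight 5, value 24
Best: $64.

$64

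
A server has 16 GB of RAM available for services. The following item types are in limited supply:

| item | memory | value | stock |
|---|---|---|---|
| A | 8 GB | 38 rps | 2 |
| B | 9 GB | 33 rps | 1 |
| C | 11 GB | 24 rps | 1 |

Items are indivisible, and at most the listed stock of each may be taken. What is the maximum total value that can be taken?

76 rps

Best selections within memory 16 and stock limits:
- 2×A: memory 16, value 76
- 1×A: memory 8, value 38
- 1×B: memory 9, value 33
- 1×C: memory 11, value 24
Best: 76 rps.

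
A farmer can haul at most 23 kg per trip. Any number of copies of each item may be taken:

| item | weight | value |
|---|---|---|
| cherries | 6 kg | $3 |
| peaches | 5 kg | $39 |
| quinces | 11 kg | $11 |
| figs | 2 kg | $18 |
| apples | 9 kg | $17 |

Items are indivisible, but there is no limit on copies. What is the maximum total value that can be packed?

Best value-per-unit is figs at 18/2; filling with it alone gives 11×18 = 198.
Optimal mix: 1×peaches + 9×figs → weight 23, value 201.

$201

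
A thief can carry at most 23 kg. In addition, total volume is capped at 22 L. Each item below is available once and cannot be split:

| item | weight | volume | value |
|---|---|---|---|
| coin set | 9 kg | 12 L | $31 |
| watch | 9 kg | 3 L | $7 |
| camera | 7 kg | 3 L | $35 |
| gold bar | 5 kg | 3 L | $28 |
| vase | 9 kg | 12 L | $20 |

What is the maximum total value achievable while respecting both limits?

$94

Feasible sets respecting both limits:
- coin set+camera+gold bar: weight 21, volume 18, value 94
- camera+gold bar+vase: weight 21, volume 18, value 83
- watch+camera+gold bar: weight 21, volume 9, value 70
- coin set+camera: weight 16, volume 15, value 66
Best: $94.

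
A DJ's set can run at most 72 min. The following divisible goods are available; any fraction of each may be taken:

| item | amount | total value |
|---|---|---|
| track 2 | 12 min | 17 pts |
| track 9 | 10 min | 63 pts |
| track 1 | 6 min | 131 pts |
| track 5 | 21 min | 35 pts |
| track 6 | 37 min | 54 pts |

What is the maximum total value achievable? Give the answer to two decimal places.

Take in order of value per unit:
- track 1 (131/6 per unit): all 6 → value 131, running total 131.00
- track 9 (63/10 per unit): all 10 → value 63, running total 194.00
- track 5 (35/21 per unit): all 21 → value 35, running total 229.00
- track 6 (54/37 per unit): 35 of 37 → value 35×54/37 = 51.0811, running total 280.08
Total 280.08.

280.08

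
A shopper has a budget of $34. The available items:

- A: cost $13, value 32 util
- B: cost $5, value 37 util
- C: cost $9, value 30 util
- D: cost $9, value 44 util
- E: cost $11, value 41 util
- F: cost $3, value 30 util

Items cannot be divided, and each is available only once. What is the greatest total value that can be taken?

152 util

Check high-value combinations within $34:
- B+D+E+F: cost 5+9+11+3=28, value 37+44+41+30=152
- B+C+D+E: cost 5+9+9+11=34, value 37+30+44+41=152
- C+D+E+F: cost 9+9+11+3=32, value 30+44+41+30=145
- A+B+D+F: cost 13+5+9+3=30, value 32+37+44+30=143
Best: 152 util.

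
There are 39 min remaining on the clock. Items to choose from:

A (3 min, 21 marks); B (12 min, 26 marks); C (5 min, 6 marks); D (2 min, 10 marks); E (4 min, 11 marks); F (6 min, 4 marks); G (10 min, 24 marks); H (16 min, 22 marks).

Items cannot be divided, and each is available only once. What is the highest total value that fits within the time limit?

98 marks

Check high-value combinations within 39 min:
- A+B+C+D+E+G: time 3+12+5+2+4+10=36, value 21+26+6+10+11+24=98
- A+B+D+E+F+G: time 3+12+2+4+6+10=37, value 21+26+10+11+4+24=96
- A+B+D+E+G: time 3+12+2+4+10=31, value 21+26+10+11+24=92
- A+B+C+D+F+G: time 3+12+5+2+6+10=38, value 21+26+6+10+4+24=91
- A+B+D+E+H: time 3+12+2+4+16=37, value 21+26+10+11+22=90
Best: 98 marks.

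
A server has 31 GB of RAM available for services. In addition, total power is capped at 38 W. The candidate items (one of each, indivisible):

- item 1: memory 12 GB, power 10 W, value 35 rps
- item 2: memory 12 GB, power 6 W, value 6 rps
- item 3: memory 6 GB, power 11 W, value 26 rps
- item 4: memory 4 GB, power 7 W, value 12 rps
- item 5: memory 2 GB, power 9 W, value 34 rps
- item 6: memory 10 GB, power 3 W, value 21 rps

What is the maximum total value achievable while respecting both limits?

116 rps

Feasible sets respecting both limits:
- item 1+item 3+item 5+item 6: memory 30, power 33, value 116
- item 1+item 3+item 4+item 5: memory 24, power 37, value 107
- item 1+item 4+item 5+item 6: memory 28, power 29, value 102
- item 1+item 3+item 5: memory 20, power 30, value 95
Best: 116 rps.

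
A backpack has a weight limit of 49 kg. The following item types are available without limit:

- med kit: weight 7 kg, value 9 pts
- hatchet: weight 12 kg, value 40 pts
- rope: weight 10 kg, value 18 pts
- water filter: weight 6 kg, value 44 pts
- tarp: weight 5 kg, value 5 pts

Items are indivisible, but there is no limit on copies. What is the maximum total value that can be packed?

352 pts

Best value-per-unit is water filter at 44/6, and filling with it alone uses weight 8×6=48. No mix of the others beats 8×44 = 352.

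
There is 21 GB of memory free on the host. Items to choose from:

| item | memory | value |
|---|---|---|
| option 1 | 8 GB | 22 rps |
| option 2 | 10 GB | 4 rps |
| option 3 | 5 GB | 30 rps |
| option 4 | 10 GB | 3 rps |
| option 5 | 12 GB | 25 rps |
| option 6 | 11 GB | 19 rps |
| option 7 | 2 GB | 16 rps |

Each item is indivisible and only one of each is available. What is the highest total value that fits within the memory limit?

71 rps

This is a 0/1 knapsack; check combinations near the capacity.
- option 3+option 5+option 7: memory 5+12+2=19, value 30+25+16=71
- option 1+option 3+option 7: memory 8+5+2=15, value 22+30+16=68
- option 3+option 6+option 7: memory 5+11+2=18, value 30+19+16=65
Best: 71 rps.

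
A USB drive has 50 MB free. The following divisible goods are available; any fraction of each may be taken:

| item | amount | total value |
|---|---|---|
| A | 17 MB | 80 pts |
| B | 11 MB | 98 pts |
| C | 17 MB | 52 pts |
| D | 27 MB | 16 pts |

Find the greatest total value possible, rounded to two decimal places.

Take in order of value per unit:
- B (98/11 per unit): all 11 → value 98, running total 98.00
- A (80/17 per unit): all 17 → value 80, running total 178.00
- C (52/17 per unit): all 17 → value 52, running total 230.00
- D (16/27 per unit): 5 of 27 → value 5×16/27 = 2.9630, running total 232.96
Total 232.96.

232.96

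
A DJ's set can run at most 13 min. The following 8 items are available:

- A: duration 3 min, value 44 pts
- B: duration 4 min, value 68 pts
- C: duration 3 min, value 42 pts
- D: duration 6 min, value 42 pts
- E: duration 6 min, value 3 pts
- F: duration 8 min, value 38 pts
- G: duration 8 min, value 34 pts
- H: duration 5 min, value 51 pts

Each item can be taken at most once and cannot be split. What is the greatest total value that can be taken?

163 pts

Check high-value combinations within 13 min:
- A+B+H: duration 3+4+5=12, value 44+68+51=163
- B+C+H: duration 4+3+5=12, value 68+42+51=161
- A+B+C: duration 3+4+3=10, value 44+68+42=154
- A+B+D: duration 3+4+6=13, value 44+68+42=154
- B+C+D: duration 4+3+6=13, value 68+42+42=152
Best: 163 pts.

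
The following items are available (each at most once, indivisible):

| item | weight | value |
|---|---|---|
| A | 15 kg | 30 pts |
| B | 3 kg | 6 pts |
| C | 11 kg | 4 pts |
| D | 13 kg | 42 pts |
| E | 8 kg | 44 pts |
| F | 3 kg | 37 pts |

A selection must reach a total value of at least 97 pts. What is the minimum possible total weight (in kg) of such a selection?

24

Subsets with value ≥ 97, sorted by total weight:
- D+E+F: weight 24, value 123
- A+E+F: weight 26, value 111
- B+D+E+F: weight 27, value 129
- A+B+E+F: weight 29, value 117
Minimum weight: 24 kg.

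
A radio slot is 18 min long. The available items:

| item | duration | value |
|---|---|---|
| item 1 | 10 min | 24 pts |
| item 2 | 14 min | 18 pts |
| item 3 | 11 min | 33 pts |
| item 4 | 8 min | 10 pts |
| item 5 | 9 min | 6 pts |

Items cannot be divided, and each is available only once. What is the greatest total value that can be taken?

Check high-value combinations within 18 min:
- item 1+item 4: duration 10+8=18, value 24+10=34
- item 3: duration 11, value 33
- item 1: duration 10, value 24
- item 2: duration 14, value 18
- item 4+item 5: duration 8+9=17, value 10+6=16
Best: 34 pts.

34 pts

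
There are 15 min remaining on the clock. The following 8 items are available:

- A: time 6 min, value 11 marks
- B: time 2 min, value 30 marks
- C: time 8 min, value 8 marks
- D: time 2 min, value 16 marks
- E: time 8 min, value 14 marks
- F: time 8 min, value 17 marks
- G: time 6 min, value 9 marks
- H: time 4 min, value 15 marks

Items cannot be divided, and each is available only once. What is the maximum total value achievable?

72 marks

Check high-value combinations within 15 min:
- A+B+D+H: time 6+2+2+4=14, value 11+30+16+15=72
- B+D+G+H: time 2+2+6+4=14, value 30+16+9+15=70
- B+D+F: time 2+2+8=12, value 30+16+17=63
- B+F+H: time 2+8+4=14, value 30+17+15=62
- B+D+H: time 2+2+4=8, value 30+16+15=61
Best: 72 marks.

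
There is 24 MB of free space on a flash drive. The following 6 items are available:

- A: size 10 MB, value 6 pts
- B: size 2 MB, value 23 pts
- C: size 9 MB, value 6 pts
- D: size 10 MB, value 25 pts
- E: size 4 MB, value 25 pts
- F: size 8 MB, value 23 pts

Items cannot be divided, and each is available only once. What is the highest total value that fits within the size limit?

96 pts

Check high-value combinations within 24 MB:
- B+D+E+F: size 2+10+4+8=24, value 23+25+25+23=96
- B+C+E+F: size 2+9+4+8=23, value 23+6+25+23=77
- A+B+E+F: size 10+2+4+8=24, value 6+23+25+23=77
- B+D+E: size 2+10+4=16, value 23+25+25=73
Best: 96 pts.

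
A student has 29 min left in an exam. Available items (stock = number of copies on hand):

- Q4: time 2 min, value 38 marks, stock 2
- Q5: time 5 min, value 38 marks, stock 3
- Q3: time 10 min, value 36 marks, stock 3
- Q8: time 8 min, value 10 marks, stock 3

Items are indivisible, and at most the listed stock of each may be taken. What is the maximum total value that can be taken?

Best selections within time 29 and stock limits:
- 2×Q4 + 3×Q5 + 1×Q3: time 29, value 226
- 2×Q4 + 3×Q5 + 1×Q8: time 27, value 200
- 2×Q4 + 3×Q5: time 19, value 190
- 2×Q4 + 2×Q5 + 1×Q3: time 24, value 188
Best: 226 marks.

226 marks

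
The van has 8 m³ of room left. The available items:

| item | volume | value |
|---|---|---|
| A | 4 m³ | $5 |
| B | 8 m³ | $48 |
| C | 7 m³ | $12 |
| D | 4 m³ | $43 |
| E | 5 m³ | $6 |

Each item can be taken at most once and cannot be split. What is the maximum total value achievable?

$48

This is a 0/1 knapsack; check combinations near the capacity.
- B: volume 8, value 48
- A+D: volume 4+4=8, value 5+43=48
- D: volume 4, value 43
Best: $48.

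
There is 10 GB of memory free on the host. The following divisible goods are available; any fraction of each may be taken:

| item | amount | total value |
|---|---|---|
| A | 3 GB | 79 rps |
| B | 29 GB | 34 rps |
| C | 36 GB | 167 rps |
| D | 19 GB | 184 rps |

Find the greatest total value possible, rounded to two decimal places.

146.79

Take in order of value per unit:
- A (79/3 per unit): all 3 → value 79, running total 79.00
- D (184/19 per unit): 7 of 19 → value 7×184/19 = 67.7895, running total 146.79
Total 146.79.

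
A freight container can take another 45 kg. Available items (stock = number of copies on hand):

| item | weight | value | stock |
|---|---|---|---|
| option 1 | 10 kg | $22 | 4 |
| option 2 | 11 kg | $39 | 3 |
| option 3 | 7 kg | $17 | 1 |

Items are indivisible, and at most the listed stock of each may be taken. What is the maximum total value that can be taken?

Best selections within weight 45 and stock limits:
- 1×option 1 + 3×option 2: weight 43, value 139
- 3×option 2 + 1×option 3: weight 40, value 134
Best: $139.

$139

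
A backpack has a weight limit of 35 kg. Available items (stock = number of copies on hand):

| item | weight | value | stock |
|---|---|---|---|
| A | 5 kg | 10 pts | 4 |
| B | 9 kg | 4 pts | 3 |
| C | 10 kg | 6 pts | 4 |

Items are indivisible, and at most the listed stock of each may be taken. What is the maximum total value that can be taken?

46 pts

Best selections within weight 35 and stock limits:
- 4×A + 1×C: weight 30, value 46
- 4×A + 1×B: weight 29, value 44
Best: 46 pts.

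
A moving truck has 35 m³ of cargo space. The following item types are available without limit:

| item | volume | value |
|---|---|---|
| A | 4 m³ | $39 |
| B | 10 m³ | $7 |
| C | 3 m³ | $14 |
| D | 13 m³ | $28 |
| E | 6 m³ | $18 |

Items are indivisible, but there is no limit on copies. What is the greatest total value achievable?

Best value-per-unit is A at 39/4; filling with it alone gives 8×39 = 312.
Optimal mix: 8×A + 1×C → volume 35, value 326.

$326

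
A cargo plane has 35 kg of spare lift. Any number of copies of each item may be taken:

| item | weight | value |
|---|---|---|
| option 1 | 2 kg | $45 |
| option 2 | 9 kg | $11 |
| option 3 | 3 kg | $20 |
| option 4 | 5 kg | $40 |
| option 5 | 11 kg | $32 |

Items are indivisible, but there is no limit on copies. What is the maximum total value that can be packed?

$765

Best value-per-unit is option 1 at 45/2, and filling with it alone uses weight 17×2=34. No mix of the others beats 17×45 = 765.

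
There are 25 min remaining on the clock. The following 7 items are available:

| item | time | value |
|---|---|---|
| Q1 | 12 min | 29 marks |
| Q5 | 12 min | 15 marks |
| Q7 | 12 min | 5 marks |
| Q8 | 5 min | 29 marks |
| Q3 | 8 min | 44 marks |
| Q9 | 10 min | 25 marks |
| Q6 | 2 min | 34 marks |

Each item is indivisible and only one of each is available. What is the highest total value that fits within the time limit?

This is a 0/1 knapsack; check combinations near the capacity.
- Q8+Q3+Q9+Q6: time 5+8+10+2=25, value 29+44+25+34=132
- Q8+Q3+Q6: time 5+8+2=15, value 29+44+34=107
- Q1+Q3+Q6: time 12+8+2=22, value 29+44+34=107
- Q3+Q9+Q6: time 8+10+2=20, value 44+25+34=103
- Q1+Q8+Q3: time 12+5+8=25, value 29+29+44=102
Best: 132 marks.

132 marks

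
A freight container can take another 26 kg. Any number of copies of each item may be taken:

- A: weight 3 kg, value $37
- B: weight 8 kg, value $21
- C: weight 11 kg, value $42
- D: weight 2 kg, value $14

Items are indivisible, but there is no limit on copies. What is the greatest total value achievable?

$310

Best value-per-unit is A at 37/3; filling with it alone gives 8×37 = 296.
Optimal mix: 8×A + 1×D → weight 26, value 310.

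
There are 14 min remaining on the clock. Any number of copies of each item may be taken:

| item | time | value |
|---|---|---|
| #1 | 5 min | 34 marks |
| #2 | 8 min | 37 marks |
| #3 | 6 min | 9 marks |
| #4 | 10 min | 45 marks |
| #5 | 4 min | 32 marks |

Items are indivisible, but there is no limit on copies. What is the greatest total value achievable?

100 marks

Best value-per-unit is #5 at 32/4; filling with it alone gives 3×32 = 96.
Optimal mix: 2×#1 + 1×#5 → time 14, value 100.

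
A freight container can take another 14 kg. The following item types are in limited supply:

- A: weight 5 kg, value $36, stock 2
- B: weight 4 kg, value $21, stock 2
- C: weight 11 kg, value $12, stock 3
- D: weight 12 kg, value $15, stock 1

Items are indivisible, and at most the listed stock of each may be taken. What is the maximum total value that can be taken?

$93

Best selections within weight 14 and stock limits:
- 2×A + 1×B: weight 14, value 93
- 1×A + 2×B: weight 13, value 78
- 2×A: weight 10, value 72
Best: $93.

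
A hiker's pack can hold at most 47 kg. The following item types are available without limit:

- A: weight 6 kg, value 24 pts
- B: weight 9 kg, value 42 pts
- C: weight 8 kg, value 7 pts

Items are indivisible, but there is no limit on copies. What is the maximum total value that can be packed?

Best value-per-unit is B at 42/9, and filling with it alone uses weight 5×9=45. No mix of the others beats 5×42 = 210.

210 pts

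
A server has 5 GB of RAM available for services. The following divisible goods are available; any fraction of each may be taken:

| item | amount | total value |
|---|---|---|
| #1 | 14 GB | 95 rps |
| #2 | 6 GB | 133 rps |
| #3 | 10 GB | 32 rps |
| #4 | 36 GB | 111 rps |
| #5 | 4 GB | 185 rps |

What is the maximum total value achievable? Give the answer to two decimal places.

Take in order of value per unit:
- #5 (185/4 per unit): all 4 → value 185, running total 185.00
- #2 (133/6 per unit): 1 of 6 → value 1×133/6 = 22.1667, running total 207.17
Total 207.17.

207.17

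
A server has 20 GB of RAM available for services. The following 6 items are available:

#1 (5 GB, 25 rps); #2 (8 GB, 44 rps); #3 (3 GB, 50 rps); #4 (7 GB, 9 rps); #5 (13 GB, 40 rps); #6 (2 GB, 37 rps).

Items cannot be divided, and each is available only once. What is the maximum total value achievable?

156 rps

Check high-value combinations within 20 GB:
- #1+#2+#3+#6: memory 5+8+3+2=18, value 25+44+50+37=156
- #2+#3+#4+#6: memory 8+3+7+2=20, value 44+50+9+37=140
- #2+#3+#6: memory 8+3+2=13, value 44+50+37=131
- #3+#5+#6: memory 3+13+2=18, value 50+40+37=127
Best: 156 rps.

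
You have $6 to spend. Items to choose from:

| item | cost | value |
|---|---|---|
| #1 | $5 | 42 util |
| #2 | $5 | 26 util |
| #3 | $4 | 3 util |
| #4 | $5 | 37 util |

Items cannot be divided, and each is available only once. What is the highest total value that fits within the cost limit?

This is a 0/1 knapsack; check combinations near the capacity.
- #1: cost 5, value 42
- #4: cost 5, value 37
- #2: cost 5, value 26
- #3: cost 4, value 3
Best: 42 util.

42 util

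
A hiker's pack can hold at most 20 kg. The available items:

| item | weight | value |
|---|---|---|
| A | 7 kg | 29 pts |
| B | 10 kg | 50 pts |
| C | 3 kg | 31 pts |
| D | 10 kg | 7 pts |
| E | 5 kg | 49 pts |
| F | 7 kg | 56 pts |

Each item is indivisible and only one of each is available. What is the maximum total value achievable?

137 pts

Check high-value combinations within 20 kg:
- B+C+F: weight 10+3+7=20, value 50+31+56=137
- C+E+F: weight 3+5+7=15, value 31+49+56=136
- A+E+F: weight 7+5+7=19, value 29+49+56=134
Best: 137 pts.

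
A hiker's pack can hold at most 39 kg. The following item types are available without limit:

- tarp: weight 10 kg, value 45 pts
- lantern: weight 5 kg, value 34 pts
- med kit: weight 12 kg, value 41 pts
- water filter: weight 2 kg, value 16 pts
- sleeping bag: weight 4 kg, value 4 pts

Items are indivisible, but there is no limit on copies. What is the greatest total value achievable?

Best value-per-unit is water filter at 16/2; filling with it alone gives 19×16 = 304.
Optimal mix: 1×lantern + 17×water filter → weight 39, value 306.

306 pts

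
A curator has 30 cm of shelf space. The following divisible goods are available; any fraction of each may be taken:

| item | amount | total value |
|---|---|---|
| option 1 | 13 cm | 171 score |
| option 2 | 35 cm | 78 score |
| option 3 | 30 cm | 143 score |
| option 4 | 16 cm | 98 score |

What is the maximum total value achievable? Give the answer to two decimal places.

273.77

Take in order of value per unit:
- option 1 (171/13 per unit): all 13 → value 171, running total 171.00
- option 4 (98/16 per unit): all 16 → value 98, running total 269.00
- option 3 (143/30 per unit): 1 of 30 → value 1×143/30 = 4.7667, running total 273.77
Total 273.77.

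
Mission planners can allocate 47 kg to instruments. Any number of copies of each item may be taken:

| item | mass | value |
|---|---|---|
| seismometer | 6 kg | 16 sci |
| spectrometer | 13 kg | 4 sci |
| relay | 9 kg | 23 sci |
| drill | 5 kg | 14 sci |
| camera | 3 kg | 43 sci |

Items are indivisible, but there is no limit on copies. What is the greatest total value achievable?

645 sci

Best value-per-unit is camera at 43/3, and filling with it alone uses mass 15×3=45. No mix of the others beats 15×43 = 645.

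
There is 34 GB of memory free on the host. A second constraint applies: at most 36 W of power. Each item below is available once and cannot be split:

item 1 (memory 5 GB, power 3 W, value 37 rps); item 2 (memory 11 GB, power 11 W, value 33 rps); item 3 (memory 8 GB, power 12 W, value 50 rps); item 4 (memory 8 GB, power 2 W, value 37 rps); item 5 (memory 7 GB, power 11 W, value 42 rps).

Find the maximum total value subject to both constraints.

Feasible sets respecting both limits:
- item 1+item 3+item 4+item 5: memory 28, power 28, value 166
- item 2+item 3+item 4+item 5: memory 34, power 36, value 162
- item 1+item 2+item 3+item 4: memory 32, power 28, value 157
- item 1+item 2+item 4+item 5: memory 31, power 27, value 149
Best: 166 rps.

166 rps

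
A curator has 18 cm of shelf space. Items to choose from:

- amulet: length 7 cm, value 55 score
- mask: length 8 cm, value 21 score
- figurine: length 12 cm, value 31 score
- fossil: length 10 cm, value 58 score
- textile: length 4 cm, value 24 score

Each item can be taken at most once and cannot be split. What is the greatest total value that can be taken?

113 score

Check high-value combinations within 18 cm:
- amulet+fossil: length 7+10=17, value 55+58=113
- fossil+textile: length 10+4=14, value 58+24=82
- amulet+textile: length 7+4=11, value 55+24=79
- mask+fossil: length 8+10=18, value 21+58=79
- amulet+mask: length 7+8=15, value 55+21=76
Best: 113 score.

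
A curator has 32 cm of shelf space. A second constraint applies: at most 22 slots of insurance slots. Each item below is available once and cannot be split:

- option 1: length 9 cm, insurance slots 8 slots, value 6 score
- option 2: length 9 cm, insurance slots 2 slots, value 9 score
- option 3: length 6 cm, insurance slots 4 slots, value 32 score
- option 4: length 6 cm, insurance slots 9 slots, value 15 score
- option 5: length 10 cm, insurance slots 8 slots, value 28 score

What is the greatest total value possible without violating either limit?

75 score

Feasible sets respecting both limits:
- option 3+option 4+option 5: length 22, insurance slots 21, value 75
- option 2+option 3+option 5: length 25, insurance slots 14, value 69
- option 1+option 3+option 5: length 25, insurance slots 20, value 66
- option 3+option 5: length 16, insurance slots 12, value 60
Best: 75 score.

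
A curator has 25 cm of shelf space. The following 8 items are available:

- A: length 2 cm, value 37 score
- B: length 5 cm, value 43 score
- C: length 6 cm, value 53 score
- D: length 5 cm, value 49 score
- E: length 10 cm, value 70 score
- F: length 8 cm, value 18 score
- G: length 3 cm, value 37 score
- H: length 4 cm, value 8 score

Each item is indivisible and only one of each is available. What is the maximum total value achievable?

236 score

Check high-value combinations within 25 cm:
- A+B+D+E+G: length 2+5+5+10+3=25, value 37+43+49+70+37=236
- A+B+C+D+G+H: length 2+5+6+5+3+4=25, value 37+43+53+49+37+8=227
- A+B+C+D+G: length 2+5+6+5+3=21, value 37+43+53+49+37=219
- A+C+D+E: length 2+6+5+10=23, value 37+53+49+70=209
- C+D+E+G: length 6+5+10+3=24, value 53+49+70+37=209
Best: 236 score.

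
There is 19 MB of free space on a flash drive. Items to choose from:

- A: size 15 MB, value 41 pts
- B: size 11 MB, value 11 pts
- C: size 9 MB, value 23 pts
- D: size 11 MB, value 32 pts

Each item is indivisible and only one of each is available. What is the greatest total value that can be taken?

41 pts

Check high-value combinations within 19 MB:
- A: size 15, value 41
- D: size 11, value 32
- C: size 9, value 23
- B: size 11, value 11
Best: 41 pts.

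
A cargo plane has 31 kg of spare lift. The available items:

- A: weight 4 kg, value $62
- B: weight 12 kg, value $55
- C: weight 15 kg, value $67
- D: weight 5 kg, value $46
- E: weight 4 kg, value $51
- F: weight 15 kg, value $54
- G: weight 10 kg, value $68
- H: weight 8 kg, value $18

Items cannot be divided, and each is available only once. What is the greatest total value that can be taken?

Check high-value combinations within 31 kg:
- A+D+E+G+H: weight 4+5+4+10+8=31, value 62+46+51+68+18=245
- A+B+E+G: weight 4+12+4+10=30, value 62+55+51+68=236
- A+B+D+G: weight 4+12+5+10=31, value 62+55+46+68=231
- A+D+E+G: weight 4+5+4+10=23, value 62+46+51+68=227
Best: $245.

$245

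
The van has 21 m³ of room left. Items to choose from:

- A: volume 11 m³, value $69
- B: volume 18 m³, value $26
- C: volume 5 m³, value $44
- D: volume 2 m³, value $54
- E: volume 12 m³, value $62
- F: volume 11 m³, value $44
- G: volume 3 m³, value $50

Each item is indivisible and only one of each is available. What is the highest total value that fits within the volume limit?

Check high-value combinations within 21 m³:
- A+C+D+G: volume 11+5+2+3=21, value 69+44+54+50=217
- C+D+F+G: volume 5+2+11+3=21, value 44+54+44+50=192
- A+D+G: volume 11+2+3=16, value 69+54+50=173
- A+C+D: volume 11+5+2=18, value 69+44+54=167
Best: $217.

$217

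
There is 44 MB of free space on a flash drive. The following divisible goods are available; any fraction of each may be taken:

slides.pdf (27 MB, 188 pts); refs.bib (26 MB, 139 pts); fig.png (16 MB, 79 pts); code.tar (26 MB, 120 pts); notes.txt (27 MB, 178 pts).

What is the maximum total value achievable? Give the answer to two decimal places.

Take in order of value per unit:
- slides.pdf (188/27 per unit): all 27 → value 188, running total 188.00
- notes.txt (178/27 per unit): 17 of 27 → value 17×178/27 = 112.0741, running total 300.07
Total 300.07.

300.07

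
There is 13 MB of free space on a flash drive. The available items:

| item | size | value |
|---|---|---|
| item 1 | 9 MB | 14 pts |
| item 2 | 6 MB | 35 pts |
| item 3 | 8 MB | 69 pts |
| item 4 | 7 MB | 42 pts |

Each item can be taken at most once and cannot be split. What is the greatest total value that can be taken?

Check high-value combinations within 13 MB:
- item 2+item 4: size 6+7=13, value 35+42=77
- item 3: size 8, value 69
- item 4: size 7, value 42
- item 2: size 6, value 35
Best: 77 pts.

77 pts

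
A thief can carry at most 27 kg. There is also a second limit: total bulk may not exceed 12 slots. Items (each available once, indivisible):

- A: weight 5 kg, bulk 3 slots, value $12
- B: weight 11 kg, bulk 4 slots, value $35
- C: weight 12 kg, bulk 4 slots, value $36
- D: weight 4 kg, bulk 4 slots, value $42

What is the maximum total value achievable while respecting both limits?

Feasible sets respecting both limits:
- B+C+D: weight 27, bulk 12, value 113
- A+C+D: weight 21, bulk 11, value 90
- A+B+D: weight 20, bulk 11, value 89
Best: $113.

$113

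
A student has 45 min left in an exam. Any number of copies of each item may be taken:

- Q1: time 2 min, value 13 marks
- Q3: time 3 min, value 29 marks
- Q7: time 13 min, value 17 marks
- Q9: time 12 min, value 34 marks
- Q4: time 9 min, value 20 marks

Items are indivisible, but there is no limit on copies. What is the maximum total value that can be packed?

435 marks

Best value-per-unit is Q3 at 29/3, and filling with it alone uses time 15×3=45. No mix of the others beats 15×29 = 435.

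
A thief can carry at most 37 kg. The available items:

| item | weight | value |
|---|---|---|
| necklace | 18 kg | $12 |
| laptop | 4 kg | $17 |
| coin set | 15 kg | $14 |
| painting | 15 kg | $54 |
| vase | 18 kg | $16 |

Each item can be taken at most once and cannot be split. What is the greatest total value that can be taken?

$87

Check high-value combinations within 37 kg:
- laptop+painting+vase: weight 4+15+18=37, value 17+54+16=87
- laptop+coin set+painting: weight 4+15+15=34, value 17+14+54=85
- necklace+laptop+painting: weight 18+4+15=37, value 12+17+54=83
Best: $87.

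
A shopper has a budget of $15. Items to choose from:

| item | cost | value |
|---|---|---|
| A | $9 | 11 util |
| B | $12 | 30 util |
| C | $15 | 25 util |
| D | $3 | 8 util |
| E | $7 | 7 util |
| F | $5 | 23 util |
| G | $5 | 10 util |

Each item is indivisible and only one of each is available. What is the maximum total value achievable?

Check high-value combinations within $15:
- D+F+G: cost 3+5+5=13, value 8+23+10=41
- B+D: cost 12+3=15, value 30+8=38
- D+E+F: cost 3+7+5=15, value 8+7+23=38
- A+F: cost 9+5=14, value 11+23=34
Best: 41 util.

41 util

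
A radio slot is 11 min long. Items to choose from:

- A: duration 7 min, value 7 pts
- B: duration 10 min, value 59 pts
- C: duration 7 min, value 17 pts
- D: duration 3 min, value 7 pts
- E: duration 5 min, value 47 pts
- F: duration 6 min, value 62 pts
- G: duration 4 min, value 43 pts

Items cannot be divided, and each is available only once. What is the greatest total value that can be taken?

109 pts

Check high-value combinations within 11 min:
- E+F: duration 5+6=11, value 47+62=109
- F+G: duration 6+4=10, value 62+43=105
- E+G: duration 5+4=9, value 47+43=90
Best: 109 pts.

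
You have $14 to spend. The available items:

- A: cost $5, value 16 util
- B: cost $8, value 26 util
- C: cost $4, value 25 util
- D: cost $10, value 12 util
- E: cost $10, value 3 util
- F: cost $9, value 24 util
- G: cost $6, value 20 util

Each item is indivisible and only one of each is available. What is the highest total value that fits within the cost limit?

Check high-value combinations within $14:
- B+C: cost 8+4=12, value 26+25=51
- C+F: cost 4+9=13, value 25+24=49
- B+G: cost 8+6=14, value 26+20=46
- C+G: cost 4+6=10, value 25+20=45
Best: 51 util.

51 util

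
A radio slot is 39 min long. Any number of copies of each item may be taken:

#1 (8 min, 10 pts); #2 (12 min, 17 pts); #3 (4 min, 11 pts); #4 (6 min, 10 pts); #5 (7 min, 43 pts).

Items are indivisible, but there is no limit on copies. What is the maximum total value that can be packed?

Best value-per-unit is #5 at 43/7; filling with it alone gives 5×43 = 215.
Optimal mix: 1×#3 + 5×#5 → duration 39, value 226.

226 pts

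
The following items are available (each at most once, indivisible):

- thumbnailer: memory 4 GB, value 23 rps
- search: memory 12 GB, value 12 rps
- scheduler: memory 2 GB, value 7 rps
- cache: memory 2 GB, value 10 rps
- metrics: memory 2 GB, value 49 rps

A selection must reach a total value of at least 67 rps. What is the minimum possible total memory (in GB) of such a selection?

Subsets with value ≥ 67, sorted by total memory:
- thumbnailer+metrics: memory 6, value 72
- thumbnailer+cache+metrics: memory 8, value 82
Minimum memory: 6 GB.

6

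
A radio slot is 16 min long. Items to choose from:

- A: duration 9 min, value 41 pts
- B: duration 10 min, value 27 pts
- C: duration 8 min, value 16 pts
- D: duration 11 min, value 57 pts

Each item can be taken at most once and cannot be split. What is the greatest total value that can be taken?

Check high-value combinations within 16 min:
- D: duration 11, value 57
- A: duration 9, value 41
- B: duration 10, value 27
Best: 57 pts.

57 pts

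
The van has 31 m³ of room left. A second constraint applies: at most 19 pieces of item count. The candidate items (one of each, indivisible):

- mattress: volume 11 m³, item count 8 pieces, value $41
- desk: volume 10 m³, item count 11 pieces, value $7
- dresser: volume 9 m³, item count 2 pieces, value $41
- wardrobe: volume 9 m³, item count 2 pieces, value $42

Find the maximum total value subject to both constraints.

Feasible sets respecting both limits:
- mattress+dresser+wardrobe: volume 29, item count 12, value 124
- desk+dresser+wardrobe: volume 28, item count 15, value 90
- mattress+wardrobe: volume 20, item count 10, value 83
- dresser+wardrobe: volume 18, item count 4, value 83
Best: $124.

$124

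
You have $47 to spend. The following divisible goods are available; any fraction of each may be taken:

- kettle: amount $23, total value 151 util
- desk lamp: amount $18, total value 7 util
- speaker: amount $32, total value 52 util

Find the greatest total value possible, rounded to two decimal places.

190.00

Take in order of value per unit:
- kettle (151/23 per unit): all 23 → value 151, running total 151.00
- speaker (52/32 per unit): 24 of 32 → value 24×52/32 = 39.0000, running total 190.00
Total 190.00.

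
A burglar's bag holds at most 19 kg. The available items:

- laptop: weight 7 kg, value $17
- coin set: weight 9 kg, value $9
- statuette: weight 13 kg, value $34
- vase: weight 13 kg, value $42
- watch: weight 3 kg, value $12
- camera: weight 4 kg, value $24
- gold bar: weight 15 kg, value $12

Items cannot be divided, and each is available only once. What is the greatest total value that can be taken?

This is a 0/1 knapsack; check combinations near the capacity.
- vase+camera: weight 13+4=17, value 42+24=66
- statuette+camera: weight 13+4=17, value 34+24=58
- vase+watch: weight 13+3=16, value 42+12=54
- laptop+watch+camera: weight 7+3+4=14, value 17+12+24=53
- statuette+watch: weight 13+3=16, value 34+12=46
Best: $66.

$66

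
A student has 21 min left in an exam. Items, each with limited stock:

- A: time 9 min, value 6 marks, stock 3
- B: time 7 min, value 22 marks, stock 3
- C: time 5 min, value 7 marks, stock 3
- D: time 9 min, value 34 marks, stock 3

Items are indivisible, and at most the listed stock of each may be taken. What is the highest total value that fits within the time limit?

68 marks

Best selections within time 21 and stock limits:
- 2×D: time 18, value 68
- 3×B: time 21, value 66
Best: 68 marks.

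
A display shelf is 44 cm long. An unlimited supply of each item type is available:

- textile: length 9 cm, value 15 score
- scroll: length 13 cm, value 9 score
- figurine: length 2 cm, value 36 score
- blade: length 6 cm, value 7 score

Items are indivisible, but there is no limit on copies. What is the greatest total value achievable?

Best value-per-unit is figurine at 36/2, and filling with it alone uses length 22×2=44. No mix of the others beats 22×36 = 792.

792 score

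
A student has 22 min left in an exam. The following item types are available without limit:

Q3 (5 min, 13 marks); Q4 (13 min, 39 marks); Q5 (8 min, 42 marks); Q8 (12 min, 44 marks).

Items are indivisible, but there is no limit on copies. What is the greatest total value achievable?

97 marks

Best value-per-unit is Q5 at 42/8; filling with it alone gives 2×42 = 84.
Optimal mix: 1×Q3 + 2×Q5 → time 21, value 97.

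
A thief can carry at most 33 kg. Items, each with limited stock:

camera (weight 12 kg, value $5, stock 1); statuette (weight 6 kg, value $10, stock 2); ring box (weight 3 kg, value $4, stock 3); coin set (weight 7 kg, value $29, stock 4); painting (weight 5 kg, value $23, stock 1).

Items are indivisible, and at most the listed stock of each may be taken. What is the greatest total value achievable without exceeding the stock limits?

$139

Top feasible selections:
- 4×coin set + 1×painting: weight 33, value 139
- 1×ring box + 4×coin set: weight 31, value 120
- 1×statuette + 3×coin set + 1×painting: weight 32, value 120
Best: $139.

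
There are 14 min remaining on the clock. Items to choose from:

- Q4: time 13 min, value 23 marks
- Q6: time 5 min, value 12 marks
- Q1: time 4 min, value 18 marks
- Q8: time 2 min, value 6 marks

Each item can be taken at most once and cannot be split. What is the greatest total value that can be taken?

Check high-value combinations within 14 min:
- Q6+Q1+Q8: time 5+4+2=11, value 12+18+6=36
- Q6+Q1: time 5+4=9, value 12+18=30
- Q1+Q8: time 4+2=6, value 18+6=24
Best: 36 marks.

36 marks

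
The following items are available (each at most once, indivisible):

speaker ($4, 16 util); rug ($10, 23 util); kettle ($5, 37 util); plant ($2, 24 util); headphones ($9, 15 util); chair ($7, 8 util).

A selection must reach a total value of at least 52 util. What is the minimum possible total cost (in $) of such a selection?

Subsets with value ≥ 52, sorted by total cost:
- kettle+plant: cost 7, value 61
- speaker+kettle: cost 9, value 53
- speaker+kettle+plant: cost 11, value 77
- kettle+plant+chair: cost 14, value 69
Minimum cost: 7 $.

7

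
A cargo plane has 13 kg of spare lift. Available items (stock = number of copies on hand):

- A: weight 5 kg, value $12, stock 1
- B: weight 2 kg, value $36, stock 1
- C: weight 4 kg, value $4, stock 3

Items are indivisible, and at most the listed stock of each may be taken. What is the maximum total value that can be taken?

Top feasible selections:
- 1×A + 1×B + 1×C: weight 11, value 52
- 1×A + 1×B: weight 7, value 48
Best: $52.

$52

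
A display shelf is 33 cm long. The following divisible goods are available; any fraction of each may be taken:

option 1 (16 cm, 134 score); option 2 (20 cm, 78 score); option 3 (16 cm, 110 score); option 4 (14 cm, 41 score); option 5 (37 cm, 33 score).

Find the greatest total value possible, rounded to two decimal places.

Take in order of value per unit:
- option 1 (134/16 per unit): all 16 → value 134, running total 134.00
- option 3 (110/16 per unit): all 16 → value 110, running total 244.00
- option 2 (78/20 per unit): 1 of 20 → value 1×78/20 = 3.9000, running total 247.90
Total 247.90.

247.90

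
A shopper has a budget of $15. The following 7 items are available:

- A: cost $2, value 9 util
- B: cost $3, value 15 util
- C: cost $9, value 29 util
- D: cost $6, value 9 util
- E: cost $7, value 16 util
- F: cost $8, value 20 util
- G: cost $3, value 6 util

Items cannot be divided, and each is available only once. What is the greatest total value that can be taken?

Check high-value combinations within $15:
- A+B+C: cost 2+3+9=14, value 9+15+29=53
- B+C+G: cost 3+9+3=15, value 15+29+6=50
- A+B+E+G: cost 2+3+7+3=15, value 9+15+16+6=46
Best: 53 util.

53 util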